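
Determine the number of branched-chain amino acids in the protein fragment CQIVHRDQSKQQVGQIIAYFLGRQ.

The BCAAs are Val, Leu, and Ile — aliphatic side chains with a branch point.
Matching residues: I3, V4, V13, I16, I17, L21.

6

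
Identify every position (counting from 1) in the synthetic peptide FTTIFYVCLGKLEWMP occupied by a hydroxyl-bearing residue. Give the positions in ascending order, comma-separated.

2, 3, 6

The –OH-bearing residues are Ser, Thr (aliphatic alcohols), and Tyr (phenol).
Matching residues: T2, T3, Y6.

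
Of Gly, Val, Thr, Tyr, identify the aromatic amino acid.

Tyr

The aromatic amino acids are Phe (F, benzyl), Trp (W, indole), and Tyr (Y, phenol).
Of the listed options, only Tyr belongs to this group.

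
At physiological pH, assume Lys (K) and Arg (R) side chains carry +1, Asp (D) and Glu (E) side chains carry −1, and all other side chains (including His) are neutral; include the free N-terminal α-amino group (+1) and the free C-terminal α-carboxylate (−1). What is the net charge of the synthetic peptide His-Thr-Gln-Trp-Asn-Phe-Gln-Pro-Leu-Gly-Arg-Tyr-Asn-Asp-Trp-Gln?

Positive (K, R): Arg11 → +1.
Negative (D, E): Asp14 → −1.
The N-terminus (+1) and C-terminus (−1) cancel.
Net charge = (+1) + (−1) = 0.

0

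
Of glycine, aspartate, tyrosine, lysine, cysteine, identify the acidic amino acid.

The acidic residues are Asp (D) and Glu (E), whose side chains end in a carboxylate group.
Of the listed options, only aspartate belongs to this group.

aspartate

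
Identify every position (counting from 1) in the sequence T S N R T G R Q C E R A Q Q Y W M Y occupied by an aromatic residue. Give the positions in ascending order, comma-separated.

The aromatic amino acids are Phe (F, benzyl), Trp (W, indole), and Tyr (Y, phenol).
Matching residues: Y15, W16, Y18.

15, 16, 18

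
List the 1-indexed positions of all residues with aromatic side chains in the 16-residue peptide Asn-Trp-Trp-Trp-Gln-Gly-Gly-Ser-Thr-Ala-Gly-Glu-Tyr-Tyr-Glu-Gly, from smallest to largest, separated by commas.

The aromatic amino acids are Phe (F, benzyl), Trp (W, indole), and Tyr (Y, phenol).
Matching residues: Trp2, Trp3, Trp4, Tyr13, Tyr14.

2, 3, 4, 13, 14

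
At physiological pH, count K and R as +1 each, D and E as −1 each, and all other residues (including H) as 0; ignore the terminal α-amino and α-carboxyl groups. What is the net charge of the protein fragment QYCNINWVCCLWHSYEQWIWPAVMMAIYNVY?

Positive (K, R): none → +0.
Negative (D, E): E16 → −1.
Net charge = (+0) + (−1) = −1.

-1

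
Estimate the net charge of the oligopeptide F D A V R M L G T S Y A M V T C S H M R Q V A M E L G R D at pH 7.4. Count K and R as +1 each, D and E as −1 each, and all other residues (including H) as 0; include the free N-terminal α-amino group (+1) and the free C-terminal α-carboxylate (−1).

0

Positive (K, R): R5, R20, R28 → +3.
Negative (D, E): D2, E25, D29 → −3.
The N-terminus (+1) and C-terminus (−1) cancel.
Net charge = (+3) + (−3) = 0.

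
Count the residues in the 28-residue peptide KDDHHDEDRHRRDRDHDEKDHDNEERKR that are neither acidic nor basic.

1

Acidic: D, E. Basic: K, R, H. All other residues are neither.
Matching residues: N23.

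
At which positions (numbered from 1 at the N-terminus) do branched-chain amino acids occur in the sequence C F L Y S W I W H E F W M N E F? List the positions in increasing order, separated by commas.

3, 7

The BCAAs are Val, Leu, and Ile — aliphatic side chains with a branch point.
Matching residues: L3, I7.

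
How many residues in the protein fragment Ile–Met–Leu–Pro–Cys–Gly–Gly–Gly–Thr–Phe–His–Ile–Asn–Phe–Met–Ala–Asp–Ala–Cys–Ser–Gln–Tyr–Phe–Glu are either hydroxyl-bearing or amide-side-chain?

5

Hydroxyl-bearing: S, T, Y. Amide-side-chain: N, Q.
Hydroxyl-bearing residues here: Thr9, Ser20, Tyr22 (3).
Amide-side-chain residues here: Asn13, Gln21 (2).
The two groups share no amino acid, so total = 3 + 2 = 5.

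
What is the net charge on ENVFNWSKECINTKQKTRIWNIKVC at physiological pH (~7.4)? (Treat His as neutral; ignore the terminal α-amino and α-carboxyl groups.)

At pH ~7.4 the Lys and Arg side chains are protonated (+1), the Asp and Glu side chains are deprotonated (−1), and with His taken as neutral all other side chains carry no charge.
Positive (K, R): K8, K14, K16, R18, K23 → +5.
Negative (D, E): E1, E9 → −2.
Net charge = (+5) + (−2) = +3.

+3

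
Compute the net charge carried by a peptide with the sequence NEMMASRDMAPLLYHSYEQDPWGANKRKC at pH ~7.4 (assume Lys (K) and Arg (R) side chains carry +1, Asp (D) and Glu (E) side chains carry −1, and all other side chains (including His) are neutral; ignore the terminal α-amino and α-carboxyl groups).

0

Positive (K, R): R7, K26, R27, K28 → +4.
Negative (D, E): E2, D8, E18, D20 → −4.
Net charge = (+4) + (−4) = 0.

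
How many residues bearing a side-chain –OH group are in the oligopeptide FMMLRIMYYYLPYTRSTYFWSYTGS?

12

Serine (S), threonine (T), and tyrosine (Y) each carry a hydroxyl group on the side chain.
Matching residues: Y8, Y9, Y10, Y13, T14, S16, T17, Y18, S21, Y22, T23, S25.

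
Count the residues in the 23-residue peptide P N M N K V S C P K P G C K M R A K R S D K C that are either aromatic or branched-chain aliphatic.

1

Aromatic: F, W, Y. Branched-chain aliphatic: I, L, V.
Aromatic residues here: none (0).
Branched-chain aliphatic residues here: V6 (1).
The two groups share no amino acid, so total = 0 + 1 = 1.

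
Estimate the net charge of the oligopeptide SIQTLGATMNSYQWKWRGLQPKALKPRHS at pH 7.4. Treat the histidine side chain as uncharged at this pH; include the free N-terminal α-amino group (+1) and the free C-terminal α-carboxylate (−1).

+5

At pH ~7.4 the Lys and Arg side chains are protonated (+1), the Asp and Glu side chains are deprotonated (−1), and with His taken as neutral all other side chains carry no charge.
Positive (K, R): K15, R17, K22, K25, R27 → +5.
Negative (D, E): none → −0.
The N-terminus (+1) and C-terminus (−1) cancel.
Net charge = (+5) + (−0) = +5.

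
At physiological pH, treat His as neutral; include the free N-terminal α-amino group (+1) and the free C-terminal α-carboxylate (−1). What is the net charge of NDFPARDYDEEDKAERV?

-4

Near pH 7.4, K and R contribute +1 each, D and E contribute −1 each, and every other side chain (His included, as stated) is uncharged.
Positive (K, R): R6, K13, R16 → +3.
Negative (D, E): D2, D7, D9, E10, E11, D12, E15 → −7.
The N-terminus (+1) and C-terminus (−1) cancel.
Net charge = (+3) + (−7) = −4.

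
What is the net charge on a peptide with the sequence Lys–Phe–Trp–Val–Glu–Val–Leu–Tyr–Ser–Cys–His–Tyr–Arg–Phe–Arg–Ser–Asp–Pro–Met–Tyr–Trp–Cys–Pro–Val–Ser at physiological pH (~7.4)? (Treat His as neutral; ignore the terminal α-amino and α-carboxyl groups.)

Near pH 7.4, K and R contribute +1 each, D and E contribute −1 each, and every other side chain (His included, as stated) is uncharged.
Positive (K, R): Lys1, Arg13, Arg15 → +3.
Negative (D, E): Glu5, Asp17 → −2.
Net charge = (+3) + (−2) = +1.

+1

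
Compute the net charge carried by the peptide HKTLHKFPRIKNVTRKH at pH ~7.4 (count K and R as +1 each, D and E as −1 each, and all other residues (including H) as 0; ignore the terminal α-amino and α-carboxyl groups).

Positive (K, R): K2, K6, R9, K11, R15, K16 → +6.
Negative (D, E): none → −0.
Net charge = (+6) + (−0) = +6.

+6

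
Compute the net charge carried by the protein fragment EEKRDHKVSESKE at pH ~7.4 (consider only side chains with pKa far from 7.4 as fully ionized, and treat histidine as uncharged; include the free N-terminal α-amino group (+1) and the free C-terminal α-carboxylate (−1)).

At pH ~7.4 the Lys and Arg side chains are protonated (+1), the Asp and Glu side chains are deprotonated (−1), and with His taken as neutral all other side chains carry no charge.
Positive (K, R): K3, R4, K7, K12 → +4.
Negative (D, E): E1, E2, D5, E10, E13 → −5.
The N-terminus (+1) and C-terminus (−1) cancel.
Net charge = (+4) + (−5) = −1.

-1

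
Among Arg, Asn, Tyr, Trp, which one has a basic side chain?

K, R, and H are the three residues with basic side chains (ε-amine, guanidinium, and imidazole respectively).
Of the listed options, only Arg belongs to this group.

Arg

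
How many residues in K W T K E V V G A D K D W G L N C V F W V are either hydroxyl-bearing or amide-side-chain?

2

Hydroxyl-bearing: S, T, Y. Amide-side-chain: N, Q.
Hydroxyl-bearing residues here: T3 (1).
Amide-side-chain residues here: N16 (1).
The two groups share no amino acid, so total = 1 + 1 = 2.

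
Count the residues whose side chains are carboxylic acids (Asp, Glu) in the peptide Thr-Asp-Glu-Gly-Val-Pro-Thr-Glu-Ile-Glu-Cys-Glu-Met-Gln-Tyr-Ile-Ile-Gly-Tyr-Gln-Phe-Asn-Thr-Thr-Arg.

5

Matching residues: Asp2, Glu3, Glu8, Glu10, Glu12.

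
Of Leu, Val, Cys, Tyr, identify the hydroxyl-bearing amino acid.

Tyr

Serine (S), threonine (T), and tyrosine (Y) each carry a hydroxyl group on the side chain.
Of the listed options, only Tyr belongs to this group.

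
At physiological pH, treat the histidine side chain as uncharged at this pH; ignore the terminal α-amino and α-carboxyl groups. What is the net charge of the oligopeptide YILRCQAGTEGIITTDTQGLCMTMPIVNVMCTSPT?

At pH ~7.4 the Lys and Arg side chains are protonated (+1), the Asp and Glu side chains are deprotonated (−1), and with His taken as neutral all other side chains carry no charge.
Positive (K, R): R4 → +1.
Negative (D, E): E10, D16 → −2.
Net charge = (+1) + (−2) = −1.

-1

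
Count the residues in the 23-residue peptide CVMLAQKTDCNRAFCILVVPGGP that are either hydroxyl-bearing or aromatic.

Hydroxyl-bearing: S, T, Y. Aromatic: F, W, Y.
Hydroxyl-bearing residues here: T8 (1).
Aromatic residues here: F14 (1).
(Y belongs to both groups, but none appear in this sequence.) Total = 1 + 1 = 2.

2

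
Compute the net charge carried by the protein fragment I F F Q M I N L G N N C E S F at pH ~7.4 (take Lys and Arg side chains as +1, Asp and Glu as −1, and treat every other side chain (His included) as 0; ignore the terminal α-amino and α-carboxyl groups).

-1

Positive (K, R): none → +0.
Negative (D, E): E13 → −1.
Net charge = (+0) + (−1) = −1.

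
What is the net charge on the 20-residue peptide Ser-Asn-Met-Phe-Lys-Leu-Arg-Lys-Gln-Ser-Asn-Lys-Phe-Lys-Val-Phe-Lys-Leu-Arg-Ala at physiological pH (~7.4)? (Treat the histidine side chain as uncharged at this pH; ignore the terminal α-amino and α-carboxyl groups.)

Near pH 7.4, K and R contribute +1 each, D and E contribute −1 each, and every other side chain (His included, as stated) is uncharged.
Positive (K, R): Lys5, Arg7, Lys8, Lys12, Lys14, Lys17, Arg19 → +7.
Negative (D, E): none → −0.
Net charge = (+7) + (−0) = +7.

+7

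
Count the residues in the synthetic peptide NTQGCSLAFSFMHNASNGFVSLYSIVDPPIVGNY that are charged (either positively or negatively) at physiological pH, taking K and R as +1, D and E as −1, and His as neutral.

Charged side chains at pH ~7.4: K, R (positive); D, E (negative).
Matching residues: D27.

1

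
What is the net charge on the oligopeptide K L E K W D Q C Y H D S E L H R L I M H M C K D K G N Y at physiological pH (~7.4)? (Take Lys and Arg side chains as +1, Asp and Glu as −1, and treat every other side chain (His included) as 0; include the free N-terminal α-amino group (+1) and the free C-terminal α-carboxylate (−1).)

0

Positive (K, R): K1, K4, R16, K23, K25 → +5.
Negative (D, E): E3, D6, D11, E13, D24 → −5.
The N-terminus (+1) and C-terminus (−1) cancel.
Net charge = (+5) + (−5) = 0.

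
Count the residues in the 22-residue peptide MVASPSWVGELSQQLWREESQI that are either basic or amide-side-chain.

4

Basic: H, K, R. Amide-side-chain: N, Q.
Basic residues here: R17 (1).
Amide-side-chain residues here: Q13, Q14, Q21 (3).
The two groups share no amino acid, so total = 1 + 3 = 4.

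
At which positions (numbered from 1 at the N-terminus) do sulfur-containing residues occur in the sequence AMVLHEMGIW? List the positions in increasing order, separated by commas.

2, 7

Only Cys (C) and Met (M) have a sulfur atom in the side chain.
Matching residues: M2, M7.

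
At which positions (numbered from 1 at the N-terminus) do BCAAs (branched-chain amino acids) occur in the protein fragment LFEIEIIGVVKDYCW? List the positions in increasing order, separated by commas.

1, 4, 6, 7, 9, 10

The BCAAs are Val, Leu, and Ile — aliphatic side chains with a branch point.
Matching residues: L1, I4, I6, I7, V9, V10.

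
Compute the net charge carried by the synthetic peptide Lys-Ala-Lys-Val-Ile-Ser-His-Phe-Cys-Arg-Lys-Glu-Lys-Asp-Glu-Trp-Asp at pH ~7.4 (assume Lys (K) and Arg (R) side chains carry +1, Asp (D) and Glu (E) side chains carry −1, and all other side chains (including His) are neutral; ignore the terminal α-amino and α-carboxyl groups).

Positive (K, R): Lys1, Lys3, Arg10, Lys11, Lys13 → +5.
Negative (D, E): Glu12, Asp14, Glu15, Asp17 → −4.
Net charge = (+5) + (−4) = +1.

+1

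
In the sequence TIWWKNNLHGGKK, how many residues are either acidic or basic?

Acidic: D, E. Basic: H, K, R.
Acidic residues here: none (0).
Basic residues here: K5, H9, K12, K13 (4).
The two groups share no amino acid, so total = 0 + 4 = 4.

4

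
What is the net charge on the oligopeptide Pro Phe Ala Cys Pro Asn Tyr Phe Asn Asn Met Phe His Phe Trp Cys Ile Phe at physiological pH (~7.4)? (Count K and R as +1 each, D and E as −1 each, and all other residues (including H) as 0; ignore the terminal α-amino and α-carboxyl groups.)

Positive (K, R): none → +0.
Negative (D, E): none → −0.
Net charge = (+0) + (−0) = 0.

0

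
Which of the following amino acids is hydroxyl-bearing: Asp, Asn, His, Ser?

Ser

The –OH-bearing residues are Ser, Thr (aliphatic alcohols), and Tyr (phenol).
Of the listed options, only Ser belongs to this group.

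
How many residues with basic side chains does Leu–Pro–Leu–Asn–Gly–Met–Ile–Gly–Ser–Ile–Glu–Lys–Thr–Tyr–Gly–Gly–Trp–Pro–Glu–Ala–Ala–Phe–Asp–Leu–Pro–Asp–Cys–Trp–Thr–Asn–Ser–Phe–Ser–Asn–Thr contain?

K, R, and H are the three residues with basic side chains (ε-amine, guanidinium, and imidazole respectively).
Matching residues: Lys12.

1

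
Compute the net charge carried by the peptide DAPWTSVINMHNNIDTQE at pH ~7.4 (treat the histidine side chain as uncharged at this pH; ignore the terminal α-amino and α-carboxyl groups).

At pH ~7.4 the Lys and Arg side chains are protonated (+1), the Asp and Glu side chains are deprotonated (−1), and with His taken as neutral all other side chains carry no charge.
Positive (K, R): none → +0.
Negative (D, E): D1, D15, E18 → −3.
Net charge = (+0) + (−3) = −3.

-3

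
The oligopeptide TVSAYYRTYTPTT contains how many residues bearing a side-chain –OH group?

9

Serine (S), threonine (T), and tyrosine (Y) each carry a hydroxyl group on the side chain.
Matching residues: T1, S3, Y5, Y6, T8, Y9, T10, T12, T13.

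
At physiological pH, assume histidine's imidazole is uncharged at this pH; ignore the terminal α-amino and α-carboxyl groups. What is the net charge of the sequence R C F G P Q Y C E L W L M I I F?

0

At pH ~7.4 the Lys and Arg side chains are protonated (+1), the Asp and Glu side chains are deprotonated (−1), and with His taken as neutral all other side chains carry no charge.
Positive (K, R): R1 → +1.
Negative (D, E): E9 → −1.
Net charge = (+1) + (−1) = 0.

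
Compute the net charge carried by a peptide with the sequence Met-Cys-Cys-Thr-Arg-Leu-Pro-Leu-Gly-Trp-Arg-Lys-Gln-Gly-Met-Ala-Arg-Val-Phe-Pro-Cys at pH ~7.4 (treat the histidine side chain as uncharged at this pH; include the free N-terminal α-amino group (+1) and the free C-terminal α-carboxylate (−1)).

+4

The side chains ionized at physiological pH are Lys/Arg (+1) and Asp/Glu (−1); with His treated as neutral, nothing else contributes.
Positive (K, R): Arg5, Arg11, Lys12, Arg17 → +4.
Negative (D, E): none → −0.
The N-terminus (+1) and C-terminus (−1) cancel.
Net charge = (+4) + (−0) = +4.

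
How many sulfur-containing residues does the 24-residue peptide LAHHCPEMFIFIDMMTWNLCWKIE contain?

5

Cysteine (C, thiol) and methionine (M, thioether) are the two sulfur-containing amino acids.
Matching residues: C5, M8, M14, M15, C20.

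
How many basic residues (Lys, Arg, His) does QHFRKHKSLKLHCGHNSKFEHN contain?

Matching residues: H2, R4, K5, H6, K7, K10, H12, H15, K18, H21.

10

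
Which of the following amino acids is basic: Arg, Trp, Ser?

Arg

The basic amino acids are Lys (K), Arg (R), and His (H).
Of the listed options, only Arg belongs to this group.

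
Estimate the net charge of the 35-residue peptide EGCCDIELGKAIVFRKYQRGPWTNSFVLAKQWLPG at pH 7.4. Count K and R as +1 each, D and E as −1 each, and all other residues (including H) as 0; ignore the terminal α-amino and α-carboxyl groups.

Positive (K, R): K10, R15, K16, R19, K30 → +5.
Negative (D, E): E1, D5, E7 → −3.
Net charge = (+5) + (−3) = +2.

+2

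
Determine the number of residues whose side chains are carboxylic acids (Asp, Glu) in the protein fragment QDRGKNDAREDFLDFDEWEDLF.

9

Matching residues: D2, D7, E10, D11, D14, D16, E17, E19, D20.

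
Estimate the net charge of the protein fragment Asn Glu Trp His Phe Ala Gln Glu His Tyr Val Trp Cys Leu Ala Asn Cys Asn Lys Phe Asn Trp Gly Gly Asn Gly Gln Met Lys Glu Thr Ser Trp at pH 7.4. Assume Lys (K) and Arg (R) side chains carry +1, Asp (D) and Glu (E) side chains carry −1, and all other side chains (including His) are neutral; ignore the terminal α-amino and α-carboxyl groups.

Positive (K, R): Lys19, Lys29 → +2.
Negative (D, E): Glu2, Glu8, Glu30 → −3.
Net charge = (+2) + (−3) = −1.

-1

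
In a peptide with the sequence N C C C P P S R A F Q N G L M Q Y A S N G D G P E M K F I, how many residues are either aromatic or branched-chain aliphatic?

5

Aromatic: F, W, Y. Branched-chain aliphatic: I, L, V.
Aromatic residues here: F10, Y17, F28 (3).
Branched-chain aliphatic residues here: L14, I29 (2).
The two groups share no amino acid, so total = 3 + 2 = 5.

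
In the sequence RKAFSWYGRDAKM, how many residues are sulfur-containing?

1

Cysteine (C, thiol) and methionine (M, thioether) are the two sulfur-containing amino acids.
Matching residues: M13.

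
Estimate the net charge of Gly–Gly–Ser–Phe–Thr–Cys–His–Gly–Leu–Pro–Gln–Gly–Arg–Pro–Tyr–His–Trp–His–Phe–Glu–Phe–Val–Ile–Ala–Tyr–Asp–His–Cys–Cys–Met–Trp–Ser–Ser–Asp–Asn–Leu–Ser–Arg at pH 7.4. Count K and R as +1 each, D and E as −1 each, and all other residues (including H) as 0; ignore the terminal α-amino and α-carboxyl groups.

Positive (K, R): Arg13, Arg38 → +2.
Negative (D, E): Glu20, Asp26, Asp34 → −3.
Net charge = (+2) + (−3) = −1.

-1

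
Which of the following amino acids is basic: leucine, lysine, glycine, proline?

K, R, and H are the three residues with basic side chains (ε-amine, guanidinium, and imidazole respectively).
Of the listed options, only lysine belongs to this group.

lysine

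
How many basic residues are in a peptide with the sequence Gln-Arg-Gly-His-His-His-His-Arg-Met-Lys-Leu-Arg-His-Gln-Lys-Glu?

10

Lysine (K), arginine (R), and histidine (H) have basic, nitrogen-containing side chains.
Matching residues: Arg2, His4, His5, His6, His7, Arg8, Lys10, Arg12, His13, Lys15.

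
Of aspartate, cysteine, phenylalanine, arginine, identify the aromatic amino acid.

The aromatic amino acids are Phe (F, benzyl), Trp (W, indole), and Tyr (Y, phenol).
Of the listed options, only phenylalanine belongs to this group.

phenylalanine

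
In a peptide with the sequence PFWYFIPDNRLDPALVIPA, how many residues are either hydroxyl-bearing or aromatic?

Hydroxyl-bearing: S, T, Y. Aromatic: F, W, Y.
Hydroxyl-bearing residues here: Y4 (1).
Aromatic residues here: F2, W3, Y4, F5 (4).
Y is in both groups, so the 1 Y residue must not be double-counted.
Total = 1 + 4 − 1 = 4.

4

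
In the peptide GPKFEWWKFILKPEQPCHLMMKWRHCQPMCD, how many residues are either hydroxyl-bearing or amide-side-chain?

Hydroxyl-bearing: S, T, Y. Amide-side-chain: N, Q.
Hydroxyl-bearing residues here: none (0).
Amide-side-chain residues here: Q15, Q27 (2).
The two groups share no amino acid, so total = 0 + 2 = 2.

2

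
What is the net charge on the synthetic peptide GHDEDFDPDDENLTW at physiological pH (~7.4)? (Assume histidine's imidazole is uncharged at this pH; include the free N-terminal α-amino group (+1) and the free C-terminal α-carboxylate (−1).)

-7

At pH ~7.4 the Lys and Arg side chains are protonated (+1), the Asp and Glu side chains are deprotonated (−1), and with His taken as neutral all other side chains carry no charge.
Positive (K, R): none → +0.
Negative (D, E): D3, E4, D5, D7, D9, D10, E11 → −7.
The N-terminus (+1) and C-terminus (−1) cancel.
Net charge = (+0) + (−7) = −7.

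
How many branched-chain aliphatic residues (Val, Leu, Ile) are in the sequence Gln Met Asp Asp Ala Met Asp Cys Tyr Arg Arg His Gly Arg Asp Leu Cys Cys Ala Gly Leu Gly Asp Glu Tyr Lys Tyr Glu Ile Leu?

4

Matching residues: Leu16, Leu21, Ile29, Leu30.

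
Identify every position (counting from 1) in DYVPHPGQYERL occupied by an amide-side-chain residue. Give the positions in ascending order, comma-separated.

Only N (asparagine) and Q (glutamine) carry a side-chain carboxamide.
Matching residues: Q8.

8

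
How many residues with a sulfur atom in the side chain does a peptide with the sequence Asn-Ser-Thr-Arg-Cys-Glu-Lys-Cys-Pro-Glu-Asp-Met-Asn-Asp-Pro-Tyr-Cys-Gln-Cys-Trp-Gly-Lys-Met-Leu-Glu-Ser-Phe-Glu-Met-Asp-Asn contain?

The sulfur-bearing residues are cysteine (–SH) and methionine (–S–CH₃).
Matching residues: Cys5, Cys8, Met12, Cys17, Cys19, Met23, Met29.

7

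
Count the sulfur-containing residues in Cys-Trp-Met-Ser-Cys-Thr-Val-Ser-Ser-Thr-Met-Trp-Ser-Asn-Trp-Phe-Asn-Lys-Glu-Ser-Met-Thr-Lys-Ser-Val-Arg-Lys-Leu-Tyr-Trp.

5

Cysteine (C, thiol) and methionine (M, thioether) are the two sulfur-containing amino acids.
Matching residues: Cys1, Met3, Cys5, Met11, Met21.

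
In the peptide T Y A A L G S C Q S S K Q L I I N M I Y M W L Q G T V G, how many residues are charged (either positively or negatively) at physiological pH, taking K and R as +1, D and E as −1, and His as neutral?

1

Charged side chains at pH ~7.4: K, R (positive); D, E (negative).
Matching residues: K12.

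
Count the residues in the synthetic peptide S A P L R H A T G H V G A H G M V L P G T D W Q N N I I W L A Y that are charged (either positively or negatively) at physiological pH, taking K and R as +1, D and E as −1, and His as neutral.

2

Charged side chains at pH ~7.4: K, R (positive); D, E (negative).
Matching residues: R5, D22.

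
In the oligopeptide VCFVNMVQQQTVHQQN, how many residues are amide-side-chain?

7

Asparagine (N) and glutamine (Q) have uncharged amide side chains.
Matching residues: N5, Q8, Q9, Q10, Q14, Q15, N16.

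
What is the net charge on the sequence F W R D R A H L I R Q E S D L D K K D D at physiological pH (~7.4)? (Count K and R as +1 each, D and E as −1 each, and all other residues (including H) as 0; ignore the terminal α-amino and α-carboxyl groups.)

-1

Positive (K, R): R3, R5, R10, K17, K18 → +5.
Negative (D, E): D4, E12, D14, D16, D19, D20 → −6.
Net charge = (+5) + (−6) = −1.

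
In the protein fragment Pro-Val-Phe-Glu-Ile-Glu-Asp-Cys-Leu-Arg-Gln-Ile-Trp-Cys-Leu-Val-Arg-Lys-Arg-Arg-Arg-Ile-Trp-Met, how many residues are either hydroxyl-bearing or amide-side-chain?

1

Hydroxyl-bearing: S, T, Y. Amide-side-chain: N, Q.
Hydroxyl-bearing residues here: none (0).
Amide-side-chain residues here: Gln11 (1).
The two groups share no amino acid, so total = 0 + 1 = 1.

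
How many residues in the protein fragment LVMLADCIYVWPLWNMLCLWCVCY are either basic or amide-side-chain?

1

Basic: H, K, R. Amide-side-chain: N, Q.
Basic residues here: none (0).
Amide-side-chain residues here: N15 (1).
The two groups share no amino acid, so total = 0 + 1 = 1.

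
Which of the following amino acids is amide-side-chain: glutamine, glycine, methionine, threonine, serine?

Only N (asparagine) and Q (glutamine) carry a side-chain carboxamide.
Of the listed options, only glutamine belongs to this group.

glutamine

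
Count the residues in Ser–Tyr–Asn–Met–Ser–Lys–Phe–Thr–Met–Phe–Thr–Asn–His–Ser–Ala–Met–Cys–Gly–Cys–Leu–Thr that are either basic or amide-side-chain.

Basic: H, K, R. Amide-side-chain: N, Q.
Basic residues here: Lys6, His13 (2).
Amide-side-chain residues here: Asn3, Asn12 (2).
The two groups share no amino acid, so total = 2 + 2 = 4.

4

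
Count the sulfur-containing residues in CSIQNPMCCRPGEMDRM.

Cysteine (C, thiol) and methionine (M, thioether) are the two sulfur-containing amino acids.
Matching residues: C1, M7, C8, C9, M14, M17.

6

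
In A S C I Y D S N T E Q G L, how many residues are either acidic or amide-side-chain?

Acidic: D, E. Amide-side-chain: N, Q.
Acidic residues here: D6, E10 (2).
Amide-side-chain residues here: N8, Q11 (2).
The two groups share no amino acid, so total = 2 + 2 = 4.

4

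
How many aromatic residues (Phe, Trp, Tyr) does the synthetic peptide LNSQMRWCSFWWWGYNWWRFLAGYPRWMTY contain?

Matching residues: W7, F10, W11, W12, W13, Y15, W17, W18, F20, Y24, W27, Y30.

12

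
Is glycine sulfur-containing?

Only Cys (C) and Met (M) have a sulfur atom in the side chain.
Glycine is not in this group.

No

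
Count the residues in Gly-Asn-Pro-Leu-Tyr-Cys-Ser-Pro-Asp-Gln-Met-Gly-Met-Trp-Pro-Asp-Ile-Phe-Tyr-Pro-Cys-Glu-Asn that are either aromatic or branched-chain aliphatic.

Aromatic: F, W, Y. Branched-chain aliphatic: I, L, V.
Aromatic residues here: Tyr5, Trp14, Phe18, Tyr19 (4).
Branched-chain aliphatic residues here: Leu4, Ile17 (2).
The two groups share no amino acid, so total = 4 + 2 = 6.

6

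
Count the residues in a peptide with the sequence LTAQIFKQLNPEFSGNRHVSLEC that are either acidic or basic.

Acidic: D, E. Basic: H, K, R.
Acidic residues here: E12, E22 (2).
Basic residues here: K7, R17, H18 (3).
The two groups share no amino acid, so total = 2 + 3 = 5.

5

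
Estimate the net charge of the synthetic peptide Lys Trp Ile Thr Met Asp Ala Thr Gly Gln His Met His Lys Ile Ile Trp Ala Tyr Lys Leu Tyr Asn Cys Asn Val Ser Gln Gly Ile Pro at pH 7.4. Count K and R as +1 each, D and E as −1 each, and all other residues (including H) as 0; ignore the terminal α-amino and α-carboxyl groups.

+2

Positive (K, R): Lys1, Lys14, Lys20 → +3.
Negative (D, E): Asp6 → −1.
Net charge = (+3) + (−1) = +2.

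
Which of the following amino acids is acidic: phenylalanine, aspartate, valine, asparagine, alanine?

Only D (aspartate) and E (glutamate) carry a side-chain carboxylic acid.
Of the listed options, only aspartate belongs to this group.

aspartate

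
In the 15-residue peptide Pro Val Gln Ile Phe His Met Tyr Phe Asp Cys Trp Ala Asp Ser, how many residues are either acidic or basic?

3

Acidic: D, E. Basic: H, K, R.
Acidic residues here: Asp10, Asp14 (2).
Basic residues here: His6 (1).
The two groups share no amino acid, so total = 2 + 1 = 3.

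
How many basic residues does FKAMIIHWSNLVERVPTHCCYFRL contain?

The basic amino acids are Lys (K), Arg (R), and His (H).
Matching residues: K2, H7, R14, H18, R23.

5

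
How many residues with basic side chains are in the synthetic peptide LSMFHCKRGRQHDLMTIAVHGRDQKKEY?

9

The basic amino acids are Lys (K), Arg (R), and His (H).
Matching residues: H5, K7, R8, R10, H12, H20, R22, K25, K26.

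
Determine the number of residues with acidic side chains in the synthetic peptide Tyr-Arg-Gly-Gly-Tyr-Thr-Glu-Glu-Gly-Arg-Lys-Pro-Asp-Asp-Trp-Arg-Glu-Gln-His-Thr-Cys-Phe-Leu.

5

Aspartate (D) and glutamate (E) have carboxylic-acid side chains and are the acidic amino acids.
Matching residues: Glu7, Glu8, Asp13, Asp14, Glu17.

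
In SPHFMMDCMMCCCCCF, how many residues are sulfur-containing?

Cysteine (C, thiol) and methionine (M, thioether) are the two sulfur-containing amino acids.
Matching residues: M5, M6, C8, M9, M10, C11, C12, C13, C14, C15.

10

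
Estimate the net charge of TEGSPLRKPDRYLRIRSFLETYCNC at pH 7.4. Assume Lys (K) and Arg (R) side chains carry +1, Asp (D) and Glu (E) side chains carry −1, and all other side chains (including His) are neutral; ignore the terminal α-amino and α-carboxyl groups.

+2

Positive (K, R): R7, K8, R11, R14, R16 → +5.
Negative (D, E): E2, D10, E20 → −3.
Net charge = (+5) + (−3) = +2.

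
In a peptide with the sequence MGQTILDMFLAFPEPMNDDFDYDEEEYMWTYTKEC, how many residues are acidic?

10

The acidic residues are Asp (D) and Glu (E), whose side chains end in a carboxylate group.
Matching residues: D7, E14, D18, D19, D21, D23, E24, E25, E26, E34.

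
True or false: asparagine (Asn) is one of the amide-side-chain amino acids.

Asparagine (N) and glutamine (Q) have uncharged amide side chains.
Asparagine is in this group.

True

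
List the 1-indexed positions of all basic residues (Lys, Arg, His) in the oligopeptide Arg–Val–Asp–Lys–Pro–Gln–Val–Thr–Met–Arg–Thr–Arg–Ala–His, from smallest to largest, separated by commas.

1, 4, 10, 12, 14

Matching residues: Arg1, Lys4, Arg10, Arg12, His14.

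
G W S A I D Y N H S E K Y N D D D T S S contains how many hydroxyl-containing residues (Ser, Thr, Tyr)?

7

Matching residues: S3, Y7, S10, Y13, T18, S19, S20.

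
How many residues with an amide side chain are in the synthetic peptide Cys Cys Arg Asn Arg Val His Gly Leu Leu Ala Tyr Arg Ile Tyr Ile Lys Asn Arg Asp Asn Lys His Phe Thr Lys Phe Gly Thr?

3

The amide-side-chain residues are Asn (N) and Gln (Q).
Matching residues: Asn4, Asn18, Asn21.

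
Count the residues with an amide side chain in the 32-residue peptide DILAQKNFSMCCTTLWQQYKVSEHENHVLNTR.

6

Asparagine (N) and glutamine (Q) have uncharged amide side chains.
Matching residues: Q5, N7, Q17, Q18, N26, N30.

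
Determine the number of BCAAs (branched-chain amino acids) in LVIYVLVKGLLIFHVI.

V, L, and I make up the branched-chain aliphatic group.
Matching residues: L1, V2, I3, V5, L6, V7, L10, L11, I12, V15, I16.

11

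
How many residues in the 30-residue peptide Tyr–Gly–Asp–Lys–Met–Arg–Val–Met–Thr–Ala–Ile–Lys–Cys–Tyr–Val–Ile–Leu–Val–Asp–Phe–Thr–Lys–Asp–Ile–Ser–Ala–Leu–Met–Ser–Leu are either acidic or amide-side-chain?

3

Acidic: D, E. Amide-side-chain: N, Q.
Acidic residues here: Asp3, Asp19, Asp23 (3).
Amide-side-chain residues here: none (0).
The two groups share no amino acid, so total = 3 + 0 = 3.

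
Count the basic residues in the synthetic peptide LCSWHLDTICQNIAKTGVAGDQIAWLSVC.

2

The basic amino acids are Lys (K), Arg (R), and His (H).
Matching residues: H5, K15.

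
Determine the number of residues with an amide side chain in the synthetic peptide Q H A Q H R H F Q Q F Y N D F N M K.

Asparagine (N) and glutamine (Q) have uncharged amide side chains.
Matching residues: Q1, Q4, Q9, Q10, N13, N16.

6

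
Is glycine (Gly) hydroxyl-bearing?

Serine (S), threonine (T), and tyrosine (Y) each carry a hydroxyl group on the side chain.
Glycine is not in this group.

No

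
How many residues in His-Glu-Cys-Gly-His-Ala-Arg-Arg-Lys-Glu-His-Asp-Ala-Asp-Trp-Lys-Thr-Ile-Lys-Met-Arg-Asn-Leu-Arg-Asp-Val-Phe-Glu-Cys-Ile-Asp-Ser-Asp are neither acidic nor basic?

Acidic: D, E. Basic: K, R, H. All other residues are neither.
Matching residues: Cys3, Gly4, Ala6, Ala13, Trp15, Thr17, Ile18, Met20, Asn22, Leu23, Val26, Phe27, Cys29, Ile30, Ser32.

15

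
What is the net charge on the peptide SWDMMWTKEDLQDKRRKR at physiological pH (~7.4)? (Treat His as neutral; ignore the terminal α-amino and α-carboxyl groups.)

+2

At pH ~7.4 the Lys and Arg side chains are protonated (+1), the Asp and Glu side chains are deprotonated (−1), and with His taken as neutral all other side chains carry no charge.
Positive (K, R): K8, K14, R15, R16, K17, R18 → +6.
Negative (D, E): D3, E9, D10, D13 → −4.
Net charge = (+6) + (−4) = +2.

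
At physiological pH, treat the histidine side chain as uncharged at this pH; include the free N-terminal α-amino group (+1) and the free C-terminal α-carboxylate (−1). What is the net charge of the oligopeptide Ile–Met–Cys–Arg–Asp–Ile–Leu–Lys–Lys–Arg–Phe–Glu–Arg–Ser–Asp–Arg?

+3

The side chains ionized at physiological pH are Lys/Arg (+1) and Asp/Glu (−1); with His treated as neutral, nothing else contributes.
Positive (K, R): Arg4, Lys8, Lys9, Arg10, Arg13, Arg16 → +6.
Negative (D, E): Asp5, Glu12, Asp15 → −3.
The N-terminus (+1) and C-terminus (−1) cancel.
Net charge = (+6) + (−3) = +3.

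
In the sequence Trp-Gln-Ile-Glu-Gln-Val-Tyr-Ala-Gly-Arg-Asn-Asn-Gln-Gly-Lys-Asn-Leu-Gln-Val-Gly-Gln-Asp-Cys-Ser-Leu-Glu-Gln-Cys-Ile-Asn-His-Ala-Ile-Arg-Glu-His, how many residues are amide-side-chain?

Only N (asparagine) and Q (glutamine) carry a side-chain carboxamide.
Matching residues: Gln2, Gln5, Asn11, Asn12, Gln13, Asn16, Gln18, Gln21, Gln27, Asn30.

10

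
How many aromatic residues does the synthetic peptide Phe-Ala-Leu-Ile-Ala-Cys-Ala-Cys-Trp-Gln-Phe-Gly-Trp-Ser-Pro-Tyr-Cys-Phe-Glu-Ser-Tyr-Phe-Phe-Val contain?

9

Phenylalanine (F), tryptophan (W), and tyrosine (Y) have aromatic ring side chains.
Matching residues: Phe1, Trp9, Phe11, Trp13, Tyr16, Phe18, Tyr21, Phe22, Phe23.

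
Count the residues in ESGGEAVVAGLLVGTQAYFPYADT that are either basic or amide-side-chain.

1

Basic: H, K, R. Amide-side-chain: N, Q.
Basic residues here: none (0).
Amide-side-chain residues here: Q16 (1).
The two groups share no amino acid, so total = 0 + 1 = 1.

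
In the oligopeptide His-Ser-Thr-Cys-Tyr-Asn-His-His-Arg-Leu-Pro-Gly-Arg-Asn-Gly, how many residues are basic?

5

The basic amino acids are Lys (K), Arg (R), and His (H).
Matching residues: His1, His7, His8, Arg9, Arg13.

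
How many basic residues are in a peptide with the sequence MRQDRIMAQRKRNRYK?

The basic amino acids are Lys (K), Arg (R), and His (H).
Matching residues: R2, R5, R10, K11, R12, R14, K16.

7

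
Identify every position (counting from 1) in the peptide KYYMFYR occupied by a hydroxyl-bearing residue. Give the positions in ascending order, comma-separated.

2, 3, 6

Matching residues: Y2, Y3, Y6.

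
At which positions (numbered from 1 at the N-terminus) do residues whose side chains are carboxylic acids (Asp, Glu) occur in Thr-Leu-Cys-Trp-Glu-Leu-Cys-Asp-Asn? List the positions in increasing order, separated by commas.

Matching residues: Glu5, Asp8.

5, 8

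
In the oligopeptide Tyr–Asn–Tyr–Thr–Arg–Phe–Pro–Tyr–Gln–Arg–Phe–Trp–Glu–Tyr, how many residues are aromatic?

7

Phenylalanine (F), tryptophan (W), and tyrosine (Y) have aromatic ring side chains.
Matching residues: Tyr1, Tyr3, Phe6, Tyr8, Phe11, Trp12, Tyr14.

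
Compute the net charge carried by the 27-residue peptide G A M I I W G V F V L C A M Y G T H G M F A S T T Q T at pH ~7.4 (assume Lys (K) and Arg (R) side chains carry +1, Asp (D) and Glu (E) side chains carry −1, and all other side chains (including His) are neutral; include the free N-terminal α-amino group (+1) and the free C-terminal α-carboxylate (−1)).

Positive (K, R): none → +0.
Negative (D, E): none → −0.
The N-terminus (+1) and C-terminus (−1) cancel.
Net charge = (+0) + (−0) = 0.

0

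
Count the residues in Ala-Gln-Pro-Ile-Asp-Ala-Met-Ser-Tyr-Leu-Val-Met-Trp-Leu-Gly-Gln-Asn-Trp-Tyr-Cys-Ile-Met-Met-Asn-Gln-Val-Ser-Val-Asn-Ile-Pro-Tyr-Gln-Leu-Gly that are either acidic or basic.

1

Acidic: D, E. Basic: H, K, R.
Acidic residues here: Asp5 (1).
Basic residues here: none (0).
The two groups share no amino acid, so total = 1 + 0 = 1.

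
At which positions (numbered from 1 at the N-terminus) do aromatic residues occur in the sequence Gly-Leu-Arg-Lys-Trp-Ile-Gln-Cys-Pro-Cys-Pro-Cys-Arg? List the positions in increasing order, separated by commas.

Phenylalanine (F), tryptophan (W), and tyrosine (Y) have aromatic ring side chains.
Matching residues: Trp5.

5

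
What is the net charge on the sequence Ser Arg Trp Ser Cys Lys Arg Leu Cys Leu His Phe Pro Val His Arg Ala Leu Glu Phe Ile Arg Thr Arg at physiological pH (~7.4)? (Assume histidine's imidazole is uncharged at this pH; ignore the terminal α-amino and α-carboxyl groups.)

+5

The side chains ionized at physiological pH are Lys/Arg (+1) and Asp/Glu (−1); with His treated as neutral, nothing else contributes.
Positive (K, R): Arg2, Lys6, Arg7, Arg16, Arg22, Arg24 → +6.
Negative (D, E): Glu19 → −1.
Net charge = (+6) + (−1) = +5.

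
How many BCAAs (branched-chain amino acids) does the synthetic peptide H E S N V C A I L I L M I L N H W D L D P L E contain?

V, L, and I make up the branched-chain aliphatic group.
Matching residues: V5, I8, L9, I10, L11, I13, L14, L19, L22.

9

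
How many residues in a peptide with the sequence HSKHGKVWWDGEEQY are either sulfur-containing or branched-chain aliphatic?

1

Sulfur-containing: C, M. Branched-chain aliphatic: I, L, V.
Sulfur-containing residues here: none (0).
Branched-chain aliphatic residues here: V7 (1).
The two groups share no amino acid, so total = 0 + 1 = 1.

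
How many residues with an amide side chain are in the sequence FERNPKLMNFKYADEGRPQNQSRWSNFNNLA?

The amide-side-chain residues are Asn (N) and Gln (Q).
Matching residues: N4, N9, Q19, N20, Q21, N26, N28, N29.

8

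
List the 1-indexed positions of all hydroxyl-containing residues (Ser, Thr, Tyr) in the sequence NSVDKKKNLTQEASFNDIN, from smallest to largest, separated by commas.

Matching residues: S2, T10, S14.

2, 10, 14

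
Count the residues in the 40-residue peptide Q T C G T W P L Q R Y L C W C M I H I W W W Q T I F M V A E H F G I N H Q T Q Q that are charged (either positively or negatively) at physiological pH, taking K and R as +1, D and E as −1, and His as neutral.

Charged side chains at pH ~7.4: K, R (positive); D, E (negative).
Matching residues: R10, E30.

2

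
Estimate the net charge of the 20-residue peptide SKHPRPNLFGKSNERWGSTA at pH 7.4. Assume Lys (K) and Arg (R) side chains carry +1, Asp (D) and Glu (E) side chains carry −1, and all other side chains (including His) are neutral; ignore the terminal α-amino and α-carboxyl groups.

Positive (K, R): K2, R5, K11, R15 → +4.
Negative (D, E): E14 → −1.
Net charge = (+4) + (−1) = +3.

+3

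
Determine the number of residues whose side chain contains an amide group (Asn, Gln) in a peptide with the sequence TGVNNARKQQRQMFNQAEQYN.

9

Matching residues: N4, N5, Q9, Q10, Q12, N15, Q16, Q19, N21.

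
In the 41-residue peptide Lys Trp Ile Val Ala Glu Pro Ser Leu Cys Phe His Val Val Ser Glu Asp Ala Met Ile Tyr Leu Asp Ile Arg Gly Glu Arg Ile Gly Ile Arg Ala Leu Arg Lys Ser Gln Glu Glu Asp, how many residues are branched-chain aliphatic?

11

The BCAAs are Val, Leu, and Ile — aliphatic side chains with a branch point.
Matching residues: Ile3, Val4, Leu9, Val13, Val14, Ile20, Leu22, Ile24, Ile29, Ile31, Leu34.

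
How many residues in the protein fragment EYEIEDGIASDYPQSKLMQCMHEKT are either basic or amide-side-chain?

Basic: H, K, R. Amide-side-chain: N, Q.
Basic residues here: K16, H22, K24 (3).
Amide-side-chain residues here: Q14, Q19 (2).
The two groups share no amino acid, so total = 3 + 2 = 5.

5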